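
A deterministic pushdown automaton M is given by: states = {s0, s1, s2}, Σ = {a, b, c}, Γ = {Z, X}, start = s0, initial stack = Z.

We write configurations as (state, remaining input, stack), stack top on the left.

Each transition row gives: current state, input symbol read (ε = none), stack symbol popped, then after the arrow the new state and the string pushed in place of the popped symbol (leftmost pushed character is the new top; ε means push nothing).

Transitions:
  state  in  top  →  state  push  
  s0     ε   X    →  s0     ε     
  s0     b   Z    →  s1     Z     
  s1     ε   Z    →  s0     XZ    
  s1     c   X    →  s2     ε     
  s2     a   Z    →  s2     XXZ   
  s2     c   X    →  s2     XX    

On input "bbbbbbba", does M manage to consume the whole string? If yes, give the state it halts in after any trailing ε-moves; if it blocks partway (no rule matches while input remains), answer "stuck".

(s0, bbbbbbba, Z)
  read b, top Z: go to s1, push Z → (s1, bbbbbba, Z)
  ε-move, top Z: go to s0, push XZ → (s0, bbbbbba, XZ)
  ε-move, top X: go to s0, push ε → (s0, bbbbbba, Z)
  read b, top Z: go to s1, push Z → (s1, bbbbba, Z)
  ε-move, top Z: go to s0, push XZ → (s0, bbbbba, XZ)
  ε-move, top X: go to s0, push ε → (s0, bbbbba, Z)
  read b, top Z: go to s1, push Z → (s1, bbbba, Z)
  ε-move, top Z: go to s0, push XZ → (s0, bbbba, XZ)
  ε-move, top X: go to s0, push ε → (s0, bbbba, Z)
  read b, top Z: go to s1, push Z → (s1, bbba, Z)
  ε-move, top Z: go to s0, push XZ → (s0, bbba, XZ)
  ε-move, top X: go to s0, push ε → (s0, bbba, Z)
  read b, top Z: go to s1, push Z → (s1, bba, Z)
  ε-move, top Z: go to s0, push XZ → (s0, bba, XZ)
  ε-move, top X: go to s0, push ε → (s0, bba, Z)
  read b, top Z: go to s1, push Z → (s1, ba, Z)
  ε-move, top Z: go to s0, push XZ → (s0, ba, XZ)
  ε-move, top X: go to s0, push ε → (s0, ba, Z)
  read b, top Z: go to s1, push Z → (s1, a, Z)
  ε-move, top Z: go to s0, push XZ → (s0, a, XZ)
  ε-move, top X: go to s0, push ε → (s0, a, Z)
No transition for (s0, a, top Z); M blocks with input a remaining.

stuck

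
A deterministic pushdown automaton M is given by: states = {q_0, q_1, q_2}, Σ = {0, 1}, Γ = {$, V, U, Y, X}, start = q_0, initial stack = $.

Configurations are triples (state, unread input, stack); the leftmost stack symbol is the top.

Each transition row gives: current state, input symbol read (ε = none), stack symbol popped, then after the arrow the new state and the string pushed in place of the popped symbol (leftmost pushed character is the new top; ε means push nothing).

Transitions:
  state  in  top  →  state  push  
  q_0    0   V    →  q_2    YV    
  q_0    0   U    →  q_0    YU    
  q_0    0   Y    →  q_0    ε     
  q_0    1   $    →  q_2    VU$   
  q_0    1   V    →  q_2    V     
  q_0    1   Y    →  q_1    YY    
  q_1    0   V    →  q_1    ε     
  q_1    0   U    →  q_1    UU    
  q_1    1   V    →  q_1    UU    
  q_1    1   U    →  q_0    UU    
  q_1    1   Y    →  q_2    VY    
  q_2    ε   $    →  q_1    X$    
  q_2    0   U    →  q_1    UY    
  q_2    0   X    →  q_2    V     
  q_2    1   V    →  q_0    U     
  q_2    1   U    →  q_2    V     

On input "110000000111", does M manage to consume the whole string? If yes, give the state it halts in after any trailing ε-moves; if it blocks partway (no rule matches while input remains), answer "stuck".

(q_0, 110000000111, $) ⊢ (q_2, 10000000111, VU$) ⊢ (q_0, 0000000111, UU$) ⊢ (q_0, 000000111, YUU$) ⊢ (q_0, 00000111, UU$) ⊢ (q_0, 0000111, YUU$) ⊢ (q_0, 000111, UU$) ⊢ (q_0, 00111, YUU$) ⊢ (q_0, 0111, UU$) ⊢ (q_0, 111, YUU$) ⊢ (q_1, 11, YYUU$) ⊢ (q_2, 1, VYYUU$) ⊢ (q_0, ε, UYYUU$)
All input consumed; M is in state q_0.

q_0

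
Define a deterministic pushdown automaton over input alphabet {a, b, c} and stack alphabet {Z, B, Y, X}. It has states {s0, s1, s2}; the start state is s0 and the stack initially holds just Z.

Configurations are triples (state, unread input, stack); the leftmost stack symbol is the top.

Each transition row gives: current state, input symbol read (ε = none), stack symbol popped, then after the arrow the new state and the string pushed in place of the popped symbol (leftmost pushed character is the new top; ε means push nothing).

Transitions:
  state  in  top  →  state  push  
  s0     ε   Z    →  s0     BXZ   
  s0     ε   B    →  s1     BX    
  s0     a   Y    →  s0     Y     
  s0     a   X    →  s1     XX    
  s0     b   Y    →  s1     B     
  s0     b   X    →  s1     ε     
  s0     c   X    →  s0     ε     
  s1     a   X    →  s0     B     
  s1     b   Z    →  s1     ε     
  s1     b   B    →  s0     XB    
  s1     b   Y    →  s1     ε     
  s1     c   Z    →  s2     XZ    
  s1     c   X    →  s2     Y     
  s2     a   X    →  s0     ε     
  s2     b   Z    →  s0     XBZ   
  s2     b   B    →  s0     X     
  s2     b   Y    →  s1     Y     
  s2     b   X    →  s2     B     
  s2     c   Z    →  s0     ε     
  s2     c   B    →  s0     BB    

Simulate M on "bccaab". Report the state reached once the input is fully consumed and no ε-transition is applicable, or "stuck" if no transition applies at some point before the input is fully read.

stuck

(s0, bccaab, Z)
  ε-move, top Z: go to s0, push BXZ → (s0, bccaab, BXZ)
  ε-move, top B: go to s1, push BX → (s1, bccaab, BXXZ)
  read b, top B: go to s0, push XB → (s0, ccaab, XBXXZ)
  read c, top X: go to s0, push ε → (s0, caab, BXXZ)
  ε-move, top B: go to s1, push BX → (s1, caab, BXXXZ)
No transition for (s1, c, top B); M blocks with input caab remaining.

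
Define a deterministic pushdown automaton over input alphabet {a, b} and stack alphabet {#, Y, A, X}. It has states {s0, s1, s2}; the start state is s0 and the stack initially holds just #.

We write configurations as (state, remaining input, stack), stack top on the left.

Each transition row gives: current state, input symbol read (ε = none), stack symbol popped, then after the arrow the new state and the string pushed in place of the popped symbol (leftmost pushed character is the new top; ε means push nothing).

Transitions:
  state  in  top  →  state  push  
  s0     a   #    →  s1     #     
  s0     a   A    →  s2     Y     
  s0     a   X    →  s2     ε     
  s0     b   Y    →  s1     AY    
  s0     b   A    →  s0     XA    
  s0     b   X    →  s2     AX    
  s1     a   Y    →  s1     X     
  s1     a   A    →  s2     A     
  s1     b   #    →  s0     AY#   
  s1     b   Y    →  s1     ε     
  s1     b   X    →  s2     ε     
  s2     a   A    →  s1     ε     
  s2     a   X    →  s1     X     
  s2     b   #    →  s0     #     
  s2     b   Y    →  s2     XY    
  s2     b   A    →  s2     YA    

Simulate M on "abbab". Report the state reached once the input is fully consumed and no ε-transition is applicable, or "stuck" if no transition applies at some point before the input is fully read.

s2

(s0, abbab, #)
  read a, top #: go to s1, push # → (s1, bbab, #)
  read b, top #: go to s0, push AY# → (s0, bab, AY#)
  read b, top A: go to s0, push XA → (s0, ab, XAY#)
  read a, top X: go to s2, push ε → (s2, b, AY#)
  read b, top A: go to s2, push YA → (s2, ε, YAY#)
All input consumed; M is in state s2.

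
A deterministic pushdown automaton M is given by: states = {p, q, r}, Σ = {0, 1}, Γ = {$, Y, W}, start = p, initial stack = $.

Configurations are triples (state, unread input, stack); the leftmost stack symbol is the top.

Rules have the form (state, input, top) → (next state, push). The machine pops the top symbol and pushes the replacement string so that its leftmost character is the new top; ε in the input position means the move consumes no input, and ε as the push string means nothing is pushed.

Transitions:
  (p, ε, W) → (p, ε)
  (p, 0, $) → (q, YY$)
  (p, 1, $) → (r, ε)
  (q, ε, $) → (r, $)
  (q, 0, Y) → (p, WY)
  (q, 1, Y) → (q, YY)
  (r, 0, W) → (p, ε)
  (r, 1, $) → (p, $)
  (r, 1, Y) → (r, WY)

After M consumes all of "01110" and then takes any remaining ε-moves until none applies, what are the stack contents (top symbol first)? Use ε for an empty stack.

(p, 01110, $)
  read 0, top $: go to q, push YY$ → (q, 1110, YY$)
  read 1, top Y: go to q, push YY → (q, 110, YYY$)
  read 1, top Y: go to q, push YY → (q, 10, YYYY$)
  read 1, top Y: go to q, push YY → (q, 0, YYYYY$)
  read 0, top Y: go to p, push WY → (p, ε, WYYYYY$)
  ε-move, top W: go to p, push ε → (p, ε, YYYYY$)
All input consumed in state p with stack YYYYY$.

YYYYY$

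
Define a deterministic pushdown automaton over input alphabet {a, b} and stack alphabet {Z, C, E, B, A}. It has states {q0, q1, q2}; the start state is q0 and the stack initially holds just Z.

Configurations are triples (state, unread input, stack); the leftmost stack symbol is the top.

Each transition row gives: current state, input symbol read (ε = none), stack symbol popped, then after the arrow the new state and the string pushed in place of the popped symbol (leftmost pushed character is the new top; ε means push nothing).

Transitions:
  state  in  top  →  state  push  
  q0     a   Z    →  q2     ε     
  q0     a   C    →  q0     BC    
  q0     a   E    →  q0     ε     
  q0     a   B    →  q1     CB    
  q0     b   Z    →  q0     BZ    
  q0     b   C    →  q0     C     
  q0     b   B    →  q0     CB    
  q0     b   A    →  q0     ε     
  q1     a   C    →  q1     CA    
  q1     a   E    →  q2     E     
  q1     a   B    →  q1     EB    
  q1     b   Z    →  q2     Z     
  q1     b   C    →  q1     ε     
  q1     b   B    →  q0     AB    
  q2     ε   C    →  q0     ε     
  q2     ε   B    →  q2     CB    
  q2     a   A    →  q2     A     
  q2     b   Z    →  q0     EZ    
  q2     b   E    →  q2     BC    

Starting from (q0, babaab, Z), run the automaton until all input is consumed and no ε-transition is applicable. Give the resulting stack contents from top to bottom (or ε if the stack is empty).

BCBZ

(q0, babaab, Z)
  read b, top Z: go to q0, push BZ → (q0, abaab, BZ)
  read a, top B: go to q1, push CB → (q1, baab, CBZ)
  read b, top C: go to q1, push ε → (q1, aab, BZ)
  read a, top B: go to q1, push EB → (q1, ab, EBZ)
  read a, top E: go to q2, push E → (q2, b, EBZ)
  read b, top E: go to q2, push BC → (q2, ε, BCBZ)
  ε-move, top B: go to q2, push CB → (q2, ε, CBCBZ)
  ε-move, top C: go to q0, push ε → (q0, ε, BCBZ)
All input consumed in state q0 with stack BCBZ.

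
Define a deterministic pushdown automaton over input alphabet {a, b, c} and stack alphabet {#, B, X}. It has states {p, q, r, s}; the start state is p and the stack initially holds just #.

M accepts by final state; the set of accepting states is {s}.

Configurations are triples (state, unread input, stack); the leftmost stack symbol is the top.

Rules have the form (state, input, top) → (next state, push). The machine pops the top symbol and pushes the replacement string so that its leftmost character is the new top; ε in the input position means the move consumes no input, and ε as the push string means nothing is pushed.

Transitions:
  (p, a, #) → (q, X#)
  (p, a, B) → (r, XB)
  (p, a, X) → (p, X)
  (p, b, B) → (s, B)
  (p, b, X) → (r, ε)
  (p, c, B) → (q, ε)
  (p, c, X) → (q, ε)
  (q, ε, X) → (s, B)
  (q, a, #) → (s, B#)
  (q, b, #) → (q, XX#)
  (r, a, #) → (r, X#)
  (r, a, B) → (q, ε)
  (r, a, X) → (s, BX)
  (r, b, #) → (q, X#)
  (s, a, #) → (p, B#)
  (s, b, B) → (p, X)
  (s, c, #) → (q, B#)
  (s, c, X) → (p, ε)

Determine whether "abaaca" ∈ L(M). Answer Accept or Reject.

Accept

(p, abaaca, #)
  read a, top #: go to q, push X# → (q, baaca, X#)
  ε-move, top X: go to s, push B → (s, baaca, B#)
  read b, top B: go to p, push X → (p, aaca, X#)
  read a, top X: go to p, push X → (p, aca, X#)
  read a, top X: go to p, push X → (p, ca, X#)
  read c, top X: go to q, push ε → (q, a, #)
  read a, top #: go to s, push B# → (s, ε, B#)
All input consumed; state s ∈ F.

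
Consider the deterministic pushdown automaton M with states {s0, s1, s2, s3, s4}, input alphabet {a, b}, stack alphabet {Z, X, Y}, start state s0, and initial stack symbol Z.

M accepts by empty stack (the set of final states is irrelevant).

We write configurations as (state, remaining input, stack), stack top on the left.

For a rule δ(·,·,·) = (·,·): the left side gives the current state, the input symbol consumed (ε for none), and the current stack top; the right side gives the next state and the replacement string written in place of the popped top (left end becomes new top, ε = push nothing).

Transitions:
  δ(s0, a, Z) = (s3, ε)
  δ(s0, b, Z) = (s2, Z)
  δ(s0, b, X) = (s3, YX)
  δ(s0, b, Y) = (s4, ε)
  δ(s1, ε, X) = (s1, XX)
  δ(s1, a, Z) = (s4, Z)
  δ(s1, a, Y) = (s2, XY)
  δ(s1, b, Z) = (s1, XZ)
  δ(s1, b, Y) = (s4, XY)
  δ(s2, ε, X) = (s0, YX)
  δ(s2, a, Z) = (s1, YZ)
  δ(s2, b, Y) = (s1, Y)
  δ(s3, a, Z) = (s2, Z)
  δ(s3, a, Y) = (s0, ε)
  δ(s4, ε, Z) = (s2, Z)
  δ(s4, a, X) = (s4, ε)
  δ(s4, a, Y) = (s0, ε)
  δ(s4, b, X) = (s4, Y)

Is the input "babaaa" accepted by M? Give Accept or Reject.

(s0, babaaa, Z)
  read b, top Z: go to s2, push Z → (s2, abaaa, Z)
  read a, top Z: go to s1, push YZ → (s1, baaa, YZ)
  read b, top Y: go to s4, push XY → (s4, aaa, XYZ)
  read a, top X: go to s4, push ε → (s4, aa, YZ)
  read a, top Y: go to s0, push ε → (s0, a, Z)
  read a, top Z: go to s3, push ε → (s3, ε, ε)
All input consumed and the stack is empty.

Accept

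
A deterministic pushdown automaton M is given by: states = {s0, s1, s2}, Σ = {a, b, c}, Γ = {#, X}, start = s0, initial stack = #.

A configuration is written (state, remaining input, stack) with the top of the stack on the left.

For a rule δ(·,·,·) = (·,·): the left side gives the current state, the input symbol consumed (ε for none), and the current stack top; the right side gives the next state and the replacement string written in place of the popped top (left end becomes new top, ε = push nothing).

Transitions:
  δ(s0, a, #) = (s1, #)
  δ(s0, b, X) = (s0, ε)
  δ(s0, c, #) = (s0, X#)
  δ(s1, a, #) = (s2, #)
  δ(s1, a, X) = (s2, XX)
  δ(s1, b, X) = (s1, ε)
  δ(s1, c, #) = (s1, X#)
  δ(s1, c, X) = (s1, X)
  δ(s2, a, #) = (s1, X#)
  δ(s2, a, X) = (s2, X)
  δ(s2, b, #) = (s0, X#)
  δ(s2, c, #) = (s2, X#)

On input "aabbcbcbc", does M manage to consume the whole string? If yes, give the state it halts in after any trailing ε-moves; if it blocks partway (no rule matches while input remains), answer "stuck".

s0

(s0, aabbcbcbc, #)
  read a, top #: go to s1, push # → (s1, abbcbcbc, #)
  read a, top #: go to s2, push # → (s2, bbcbcbc, #)
  read b, top #: go to s0, push X# → (s0, bcbcbc, X#)
  read b, top X: go to s0, push ε → (s0, cbcbc, #)
  read c, top #: go to s0, push X# → (s0, bcbc, X#)
  read b, top X: go to s0, push ε → (s0, cbc, #)
  read c, top #: go to s0, push X# → (s0, bc, X#)
  read b, top X: go to s0, push ε → (s0, c, #)
  read c, top #: go to s0, push X# → (s0, ε, X#)
All input consumed; M is in state s0.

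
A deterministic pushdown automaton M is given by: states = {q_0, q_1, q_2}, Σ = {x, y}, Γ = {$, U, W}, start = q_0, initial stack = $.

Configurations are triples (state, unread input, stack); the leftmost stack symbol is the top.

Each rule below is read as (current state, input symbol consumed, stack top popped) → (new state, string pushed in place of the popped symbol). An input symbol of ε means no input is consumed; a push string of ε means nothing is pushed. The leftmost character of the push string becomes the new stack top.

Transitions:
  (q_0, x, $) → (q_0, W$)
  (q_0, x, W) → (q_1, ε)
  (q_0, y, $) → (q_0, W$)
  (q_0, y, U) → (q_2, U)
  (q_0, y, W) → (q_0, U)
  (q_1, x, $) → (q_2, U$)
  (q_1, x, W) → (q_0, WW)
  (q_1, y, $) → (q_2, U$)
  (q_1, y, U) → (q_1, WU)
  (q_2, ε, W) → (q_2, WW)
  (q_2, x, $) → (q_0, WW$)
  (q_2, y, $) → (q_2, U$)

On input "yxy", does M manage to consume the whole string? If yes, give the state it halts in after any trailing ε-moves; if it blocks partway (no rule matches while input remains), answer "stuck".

q_2

(q_0, yxy, $)
  read y, top $: go to q_0, push W$ → (q_0, xy, W$)
  read x, top W: go to q_1, push ε → (q_1, y, $)
  read y, top $: go to q_2, push U$ → (q_2, ε, U$)
All input consumed; M is in state q_2.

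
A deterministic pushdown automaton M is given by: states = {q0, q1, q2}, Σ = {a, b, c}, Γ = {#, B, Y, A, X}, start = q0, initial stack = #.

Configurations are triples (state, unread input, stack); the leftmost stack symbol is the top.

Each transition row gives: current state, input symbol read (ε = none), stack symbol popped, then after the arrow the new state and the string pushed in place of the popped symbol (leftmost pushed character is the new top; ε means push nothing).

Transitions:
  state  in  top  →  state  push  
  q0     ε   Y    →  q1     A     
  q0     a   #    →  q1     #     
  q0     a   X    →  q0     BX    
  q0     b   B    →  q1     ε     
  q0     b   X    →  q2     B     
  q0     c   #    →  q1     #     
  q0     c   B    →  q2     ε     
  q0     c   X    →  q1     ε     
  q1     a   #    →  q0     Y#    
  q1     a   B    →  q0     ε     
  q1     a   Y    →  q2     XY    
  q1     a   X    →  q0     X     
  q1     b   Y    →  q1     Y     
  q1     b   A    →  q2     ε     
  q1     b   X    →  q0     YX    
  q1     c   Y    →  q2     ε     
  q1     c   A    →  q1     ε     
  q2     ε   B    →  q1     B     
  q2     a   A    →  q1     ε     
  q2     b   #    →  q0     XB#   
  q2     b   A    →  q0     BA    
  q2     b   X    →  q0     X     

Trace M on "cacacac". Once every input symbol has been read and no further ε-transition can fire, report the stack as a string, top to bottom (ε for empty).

#

(q0, cacacac, #) ⊢ (q1, acacac, #) ⊢ (q0, cacac, Y#) ⊢ (q1, cacac, A#) ⊢ (q1, acac, #) ⊢ (q0, cac, Y#) ⊢ (q1, cac, A#) ⊢ (q1, ac, #) ⊢ (q0, c, Y#) ⊢ (q1, c, A#) ⊢ (q1, ε, #)
All input consumed in state q1 with stack #.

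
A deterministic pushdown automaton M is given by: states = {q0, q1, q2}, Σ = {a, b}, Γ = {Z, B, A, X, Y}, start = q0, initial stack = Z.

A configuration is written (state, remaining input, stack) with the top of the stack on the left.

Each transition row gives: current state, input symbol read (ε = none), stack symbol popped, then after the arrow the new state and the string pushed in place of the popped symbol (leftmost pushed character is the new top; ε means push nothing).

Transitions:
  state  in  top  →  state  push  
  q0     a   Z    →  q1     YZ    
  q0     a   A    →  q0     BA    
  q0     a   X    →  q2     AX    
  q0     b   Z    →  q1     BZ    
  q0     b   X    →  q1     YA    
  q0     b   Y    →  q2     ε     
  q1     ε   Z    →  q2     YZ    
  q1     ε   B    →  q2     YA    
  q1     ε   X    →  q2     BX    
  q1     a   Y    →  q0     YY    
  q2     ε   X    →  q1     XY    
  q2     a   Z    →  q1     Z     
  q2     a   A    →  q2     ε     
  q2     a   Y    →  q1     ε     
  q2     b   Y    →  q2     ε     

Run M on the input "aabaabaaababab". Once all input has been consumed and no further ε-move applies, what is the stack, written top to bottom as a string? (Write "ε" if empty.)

(q0, aabaabaaababab, Z)
  read a, top Z: go to q1, push YZ → (q1, abaabaaababab, YZ)
  read a, top Y: go to q0, push YY → (q0, baabaaababab, YYZ)
  read b, top Y: go to q2, push ε → (q2, aabaaababab, YZ)
  read a, top Y: go to q1, push ε → (q1, abaaababab, Z)
  ε-move, top Z: go to q2, push YZ → (q2, abaaababab, YZ)
  read a, top Y: go to q1, push ε → (q1, baaababab, Z)
  ε-move, top Z: go to q2, push YZ → (q2, baaababab, YZ)
  read b, top Y: go to q2, push ε → (q2, aaababab, Z)
  read a, top Z: go to q1, push Z → (q1, aababab, Z)
  ε-move, top Z: go to q2, push YZ → (q2, aababab, YZ)
  read a, top Y: go to q1, push ε → (q1, ababab, Z)
  ε-move, top Z: go to q2, push YZ → (q2, ababab, YZ)
  read a, top Y: go to q1, push ε → (q1, babab, Z)
  ε-move, top Z: go to q2, push YZ → (q2, babab, YZ)
  read b, top Y: go to q2, push ε → (q2, abab, Z)
  read a, top Z: go to q1, push Z → (q1, bab, Z)
  ε-move, top Z: go to q2, push YZ → (q2, bab, YZ)
  read b, top Y: go to q2, push ε → (q2, ab, Z)
  read a, top Z: go to q1, push Z → (q1, b, Z)
  ε-move, top Z: go to q2, push YZ → (q2, b, YZ)
  read b, top Y: go to q2, push ε → (q2, ε, Z)
All input consumed in state q2 with stack Z.

Z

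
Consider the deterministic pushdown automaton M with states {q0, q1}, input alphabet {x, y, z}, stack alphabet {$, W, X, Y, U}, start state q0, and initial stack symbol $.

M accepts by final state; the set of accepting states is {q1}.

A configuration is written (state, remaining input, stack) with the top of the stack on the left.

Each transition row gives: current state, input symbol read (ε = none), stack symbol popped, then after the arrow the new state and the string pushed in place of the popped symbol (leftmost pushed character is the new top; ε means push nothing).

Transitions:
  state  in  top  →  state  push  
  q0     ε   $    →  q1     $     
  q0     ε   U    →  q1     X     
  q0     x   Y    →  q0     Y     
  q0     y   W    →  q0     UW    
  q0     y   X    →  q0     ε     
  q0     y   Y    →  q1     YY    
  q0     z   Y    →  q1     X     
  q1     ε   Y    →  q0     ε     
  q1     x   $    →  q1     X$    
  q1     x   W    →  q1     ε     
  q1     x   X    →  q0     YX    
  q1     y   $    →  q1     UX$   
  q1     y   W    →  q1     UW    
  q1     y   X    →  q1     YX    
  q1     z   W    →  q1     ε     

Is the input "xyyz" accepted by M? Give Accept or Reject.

Reject

(q0, xyyz, $)
  ε-move, top $: go to q1, push $ → (q1, xyyz, $)
  read x, top $: go to q1, push X$ → (q1, yyz, X$)
  read y, top X: go to q1, push YX → (q1, yz, YX$)
  ε-move, top Y: go to q0, push ε → (q0, yz, X$)
  read y, top X: go to q0, push ε → (q0, z, $)
  ε-move, top $: go to q1, push $ → (q1, z, $)
No transition applies at (q1, z, $); input not fully consumed.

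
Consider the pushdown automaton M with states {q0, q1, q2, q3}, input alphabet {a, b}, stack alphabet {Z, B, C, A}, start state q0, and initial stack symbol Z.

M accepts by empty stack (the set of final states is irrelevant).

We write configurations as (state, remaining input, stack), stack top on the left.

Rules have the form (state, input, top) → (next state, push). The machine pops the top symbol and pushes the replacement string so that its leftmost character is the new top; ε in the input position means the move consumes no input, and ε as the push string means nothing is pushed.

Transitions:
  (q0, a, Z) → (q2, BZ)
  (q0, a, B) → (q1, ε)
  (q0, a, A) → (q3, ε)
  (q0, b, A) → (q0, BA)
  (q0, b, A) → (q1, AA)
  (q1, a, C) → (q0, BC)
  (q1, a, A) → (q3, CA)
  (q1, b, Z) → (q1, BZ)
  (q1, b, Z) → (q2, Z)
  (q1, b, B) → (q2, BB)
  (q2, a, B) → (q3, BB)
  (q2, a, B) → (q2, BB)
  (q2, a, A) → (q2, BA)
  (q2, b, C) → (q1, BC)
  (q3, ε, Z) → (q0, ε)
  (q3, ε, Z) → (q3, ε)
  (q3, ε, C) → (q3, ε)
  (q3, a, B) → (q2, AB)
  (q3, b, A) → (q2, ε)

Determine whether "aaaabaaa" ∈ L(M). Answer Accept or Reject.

No computation consumes all input and empties the stack.

Reject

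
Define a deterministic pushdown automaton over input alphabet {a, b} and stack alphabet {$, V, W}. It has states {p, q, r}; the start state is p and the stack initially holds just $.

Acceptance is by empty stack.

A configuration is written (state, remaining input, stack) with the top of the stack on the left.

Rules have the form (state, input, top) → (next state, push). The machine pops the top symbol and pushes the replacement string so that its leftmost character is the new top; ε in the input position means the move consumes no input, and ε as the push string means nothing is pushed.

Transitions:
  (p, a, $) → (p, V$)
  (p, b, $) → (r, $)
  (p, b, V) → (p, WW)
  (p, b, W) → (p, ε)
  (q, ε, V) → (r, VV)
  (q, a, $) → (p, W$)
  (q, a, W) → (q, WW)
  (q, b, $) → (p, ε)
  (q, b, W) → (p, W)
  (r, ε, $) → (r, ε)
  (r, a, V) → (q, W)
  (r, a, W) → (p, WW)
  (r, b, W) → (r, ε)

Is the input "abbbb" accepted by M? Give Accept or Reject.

Accept

(p, abbbb, $)
  read a, top $: go to p, push V$ → (p, bbbb, V$)
  read b, top V: go to p, push WW → (p, bbb, WW$)
  read b, top W: go to p, push ε → (p, bb, W$)
  read b, top W: go to p, push ε → (p, b, $)
  read b, top $: go to r, push $ → (r, ε, $)
  ε-move, top $: go to r, push ε → (r, ε, ε)
All input consumed and the stack is empty.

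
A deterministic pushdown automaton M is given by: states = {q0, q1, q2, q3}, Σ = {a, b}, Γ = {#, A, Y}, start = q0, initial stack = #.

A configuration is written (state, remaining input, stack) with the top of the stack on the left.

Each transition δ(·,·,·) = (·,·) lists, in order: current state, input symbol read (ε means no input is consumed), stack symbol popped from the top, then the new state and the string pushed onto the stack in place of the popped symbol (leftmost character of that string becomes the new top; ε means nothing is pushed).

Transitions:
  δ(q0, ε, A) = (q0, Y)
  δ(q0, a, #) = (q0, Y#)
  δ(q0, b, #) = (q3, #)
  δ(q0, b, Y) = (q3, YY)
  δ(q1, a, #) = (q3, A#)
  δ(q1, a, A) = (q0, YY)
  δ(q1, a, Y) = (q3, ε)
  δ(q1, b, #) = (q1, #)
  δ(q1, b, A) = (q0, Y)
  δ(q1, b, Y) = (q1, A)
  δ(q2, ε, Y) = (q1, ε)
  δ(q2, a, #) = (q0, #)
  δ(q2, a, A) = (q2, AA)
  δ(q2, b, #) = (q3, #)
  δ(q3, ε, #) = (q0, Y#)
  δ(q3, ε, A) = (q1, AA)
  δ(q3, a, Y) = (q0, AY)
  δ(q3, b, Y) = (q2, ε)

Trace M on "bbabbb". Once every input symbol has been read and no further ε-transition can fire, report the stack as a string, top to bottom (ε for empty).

(q0, bbabbb, #)
  read b, top #: go to q3, push # → (q3, babbb, #)
  ε-move, top #: go to q0, push Y# → (q0, babbb, Y#)
  read b, top Y: go to q3, push YY → (q3, abbb, YY#)
  read a, top Y: go to q0, push AY → (q0, bbb, AYY#)
  ε-move, top A: go to q0, push Y → (q0, bbb, YYY#)
  read b, top Y: go to q3, push YY → (q3, bb, YYYY#)
  read b, top Y: go to q2, push ε → (q2, b, YYY#)
  ε-move, top Y: go to q1, push ε → (q1, b, YY#)
  read b, top Y: go to q1, push A → (q1, ε, AY#)
All input consumed in state q1 with stack AY#.

AY#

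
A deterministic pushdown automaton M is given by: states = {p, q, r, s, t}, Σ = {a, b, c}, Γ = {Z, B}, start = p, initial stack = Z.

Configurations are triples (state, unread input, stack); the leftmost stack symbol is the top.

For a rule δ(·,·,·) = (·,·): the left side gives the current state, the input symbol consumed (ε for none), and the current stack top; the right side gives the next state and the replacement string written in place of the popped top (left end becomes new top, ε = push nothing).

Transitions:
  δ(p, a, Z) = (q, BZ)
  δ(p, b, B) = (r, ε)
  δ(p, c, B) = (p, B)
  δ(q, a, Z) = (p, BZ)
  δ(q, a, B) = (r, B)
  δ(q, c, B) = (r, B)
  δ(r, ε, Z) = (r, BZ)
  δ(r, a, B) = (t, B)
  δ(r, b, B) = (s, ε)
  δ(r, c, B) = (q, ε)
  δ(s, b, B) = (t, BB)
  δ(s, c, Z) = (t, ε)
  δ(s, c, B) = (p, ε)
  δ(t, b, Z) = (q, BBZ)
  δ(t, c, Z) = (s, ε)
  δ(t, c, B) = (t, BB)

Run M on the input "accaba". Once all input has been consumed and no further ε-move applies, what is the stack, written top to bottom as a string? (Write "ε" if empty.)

BZ

(p, accaba, Z)
  read a, top Z: go to q, push BZ → (q, ccaba, BZ)
  read c, top B: go to r, push B → (r, caba, BZ)
  read c, top B: go to q, push ε → (q, aba, Z)
  read a, top Z: go to p, push BZ → (p, ba, BZ)
  read b, top B: go to r, push ε → (r, a, Z)
  ε-move, top Z: go to r, push BZ → (r, a, BZ)
  read a, top B: go to t, push B → (t, ε, BZ)
All input consumed in state t with stack BZ.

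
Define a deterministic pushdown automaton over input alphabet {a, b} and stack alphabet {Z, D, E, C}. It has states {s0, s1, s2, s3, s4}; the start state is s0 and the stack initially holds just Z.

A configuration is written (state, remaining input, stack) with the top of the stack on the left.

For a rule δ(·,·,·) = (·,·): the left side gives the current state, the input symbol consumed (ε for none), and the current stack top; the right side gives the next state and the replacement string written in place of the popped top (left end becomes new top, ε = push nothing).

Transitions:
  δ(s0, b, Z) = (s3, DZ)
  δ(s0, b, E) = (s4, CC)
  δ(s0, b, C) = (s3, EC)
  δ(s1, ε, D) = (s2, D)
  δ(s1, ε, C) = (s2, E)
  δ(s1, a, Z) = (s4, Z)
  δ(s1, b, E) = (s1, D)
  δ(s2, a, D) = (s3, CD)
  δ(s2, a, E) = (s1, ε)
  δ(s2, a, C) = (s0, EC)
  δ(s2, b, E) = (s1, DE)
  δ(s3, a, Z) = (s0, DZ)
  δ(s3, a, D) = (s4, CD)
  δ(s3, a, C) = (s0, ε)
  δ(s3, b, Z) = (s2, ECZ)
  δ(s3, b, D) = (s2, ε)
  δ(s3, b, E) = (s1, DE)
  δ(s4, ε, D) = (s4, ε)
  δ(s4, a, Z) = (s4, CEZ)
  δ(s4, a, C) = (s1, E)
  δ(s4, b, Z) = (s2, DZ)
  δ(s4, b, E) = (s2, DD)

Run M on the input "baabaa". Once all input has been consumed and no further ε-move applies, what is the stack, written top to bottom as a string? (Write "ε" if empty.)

DDZ

(s0, baabaa, Z)
  read b, top Z: go to s3, push DZ → (s3, aabaa, DZ)
  read a, top D: go to s4, push CD → (s4, abaa, CDZ)
  read a, top C: go to s1, push E → (s1, baa, EDZ)
  read b, top E: go to s1, push D → (s1, aa, DDZ)
  ε-move, top D: go to s2, push D → (s2, aa, DDZ)
  read a, top D: go to s3, push CD → (s3, a, CDDZ)
  read a, top C: go to s0, push ε → (s0, ε, DDZ)
All input consumed in state s0 with stack DDZ.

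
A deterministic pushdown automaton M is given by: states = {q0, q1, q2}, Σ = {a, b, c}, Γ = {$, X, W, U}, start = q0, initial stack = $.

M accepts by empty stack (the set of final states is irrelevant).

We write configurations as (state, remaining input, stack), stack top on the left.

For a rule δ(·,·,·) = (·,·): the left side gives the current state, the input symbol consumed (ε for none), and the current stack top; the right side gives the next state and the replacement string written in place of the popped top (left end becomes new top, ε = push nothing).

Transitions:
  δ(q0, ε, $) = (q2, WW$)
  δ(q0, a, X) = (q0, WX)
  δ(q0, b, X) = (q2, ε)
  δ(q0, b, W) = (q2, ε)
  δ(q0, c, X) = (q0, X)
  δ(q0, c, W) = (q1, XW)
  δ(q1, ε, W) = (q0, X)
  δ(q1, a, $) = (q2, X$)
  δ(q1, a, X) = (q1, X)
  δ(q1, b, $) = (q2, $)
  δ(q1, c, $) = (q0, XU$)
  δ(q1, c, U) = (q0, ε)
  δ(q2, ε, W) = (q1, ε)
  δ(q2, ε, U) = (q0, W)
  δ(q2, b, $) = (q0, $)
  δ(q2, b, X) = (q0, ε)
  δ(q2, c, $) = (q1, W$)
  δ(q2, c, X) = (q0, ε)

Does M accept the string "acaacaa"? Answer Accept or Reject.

(q0, acaacaa, $) ⊢ (q2, acaacaa, WW$) ⊢ (q1, acaacaa, W$) ⊢ (q0, acaacaa, X$) ⊢ (q0, caacaa, WX$) ⊢ (q1, aacaa, XWX$) ⊢ (q1, acaa, XWX$) ⊢ (q1, caa, XWX$)
No transition applies at (q1, caa, XWX$); input not fully consumed.

Reject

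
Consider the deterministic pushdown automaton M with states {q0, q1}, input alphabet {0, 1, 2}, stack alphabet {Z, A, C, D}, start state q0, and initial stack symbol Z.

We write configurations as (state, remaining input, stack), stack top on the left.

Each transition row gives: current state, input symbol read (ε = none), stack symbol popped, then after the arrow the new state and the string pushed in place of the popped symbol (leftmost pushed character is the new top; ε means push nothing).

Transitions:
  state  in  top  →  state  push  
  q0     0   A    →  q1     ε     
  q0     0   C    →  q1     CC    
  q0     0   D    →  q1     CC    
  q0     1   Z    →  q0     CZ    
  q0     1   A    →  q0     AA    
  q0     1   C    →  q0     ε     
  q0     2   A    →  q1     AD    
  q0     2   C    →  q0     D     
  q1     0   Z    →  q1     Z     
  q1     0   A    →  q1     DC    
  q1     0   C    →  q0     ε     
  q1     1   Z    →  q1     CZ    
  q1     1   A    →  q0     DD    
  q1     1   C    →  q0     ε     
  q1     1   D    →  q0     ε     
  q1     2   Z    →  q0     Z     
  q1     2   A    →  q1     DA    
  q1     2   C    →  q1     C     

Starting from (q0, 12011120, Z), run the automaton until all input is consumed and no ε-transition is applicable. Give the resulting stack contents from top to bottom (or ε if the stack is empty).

(q0, 12011120, Z) ⊢ (q0, 2011120, CZ) ⊢ (q0, 011120, DZ) ⊢ (q1, 11120, CCZ) ⊢ (q0, 1120, CZ) ⊢ (q0, 120, Z) ⊢ (q0, 20, CZ) ⊢ (q0, 0, DZ) ⊢ (q1, ε, CCZ)
All input consumed in state q1 with stack CCZ.

CCZ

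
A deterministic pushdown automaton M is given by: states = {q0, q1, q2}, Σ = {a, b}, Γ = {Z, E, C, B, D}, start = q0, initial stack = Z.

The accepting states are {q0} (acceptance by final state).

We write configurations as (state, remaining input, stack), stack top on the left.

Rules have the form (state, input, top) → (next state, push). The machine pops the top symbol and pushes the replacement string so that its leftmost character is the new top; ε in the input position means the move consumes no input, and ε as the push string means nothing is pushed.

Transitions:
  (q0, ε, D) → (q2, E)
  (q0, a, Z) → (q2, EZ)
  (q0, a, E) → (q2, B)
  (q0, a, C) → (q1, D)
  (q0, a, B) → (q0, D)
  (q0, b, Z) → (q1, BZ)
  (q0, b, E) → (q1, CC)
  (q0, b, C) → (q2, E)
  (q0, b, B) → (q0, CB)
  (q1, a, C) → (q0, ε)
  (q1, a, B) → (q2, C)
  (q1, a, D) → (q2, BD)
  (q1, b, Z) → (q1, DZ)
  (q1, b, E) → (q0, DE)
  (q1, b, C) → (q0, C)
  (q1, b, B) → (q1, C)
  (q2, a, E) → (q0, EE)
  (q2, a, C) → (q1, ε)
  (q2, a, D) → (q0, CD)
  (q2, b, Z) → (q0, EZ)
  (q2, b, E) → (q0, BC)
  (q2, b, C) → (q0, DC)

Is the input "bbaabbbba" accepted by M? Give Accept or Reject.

(q0, bbaabbbba, Z)
  read b, top Z: go to q1, push BZ → (q1, baabbbba, BZ)
  read b, top B: go to q1, push C → (q1, aabbbba, CZ)
  read a, top C: go to q0, push ε → (q0, abbbba, Z)
  read a, top Z: go to q2, push EZ → (q2, bbbba, EZ)
  read b, top E: go to q0, push BC → (q0, bbba, BCZ)
  read b, top B: go to q0, push CB → (q0, bba, CBCZ)
  read b, top C: go to q2, push E → (q2, ba, EBCZ)
  read b, top E: go to q0, push BC → (q0, a, BCBCZ)
  read a, top B: go to q0, push D → (q0, ε, DCBCZ)
All input consumed; state q0 ∈ F.

Accept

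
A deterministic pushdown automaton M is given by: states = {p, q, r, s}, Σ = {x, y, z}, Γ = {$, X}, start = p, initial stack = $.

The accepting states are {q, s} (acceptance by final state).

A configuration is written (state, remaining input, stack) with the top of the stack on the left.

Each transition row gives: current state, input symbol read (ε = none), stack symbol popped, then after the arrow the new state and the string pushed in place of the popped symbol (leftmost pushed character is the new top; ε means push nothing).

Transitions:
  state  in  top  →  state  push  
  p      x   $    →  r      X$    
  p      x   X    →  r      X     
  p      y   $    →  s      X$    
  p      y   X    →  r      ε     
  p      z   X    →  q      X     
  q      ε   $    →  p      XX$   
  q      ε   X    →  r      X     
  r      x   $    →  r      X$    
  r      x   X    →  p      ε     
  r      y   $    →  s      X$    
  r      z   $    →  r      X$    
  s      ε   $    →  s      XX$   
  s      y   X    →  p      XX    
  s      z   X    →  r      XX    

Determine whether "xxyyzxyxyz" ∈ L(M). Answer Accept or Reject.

Reject

(p, xxyyzxyxyz, $)
  read x, top $: go to r, push X$ → (r, xyyzxyxyz, X$)
  read x, top X: go to p, push ε → (p, yyzxyxyz, $)
  read y, top $: go to s, push X$ → (s, yzxyxyz, X$)
  read y, top X: go to p, push XX → (p, zxyxyz, XX$)
  read z, top X: go to q, push X → (q, xyxyz, XX$)
  ε-move, top X: go to r, push X → (r, xyxyz, XX$)
  read x, top X: go to p, push ε → (p, yxyz, X$)
  read y, top X: go to r, push ε → (r, xyz, $)
  read x, top $: go to r, push X$ → (r, yz, X$)
No transition applies at (r, yz, X$); input not fully consumed.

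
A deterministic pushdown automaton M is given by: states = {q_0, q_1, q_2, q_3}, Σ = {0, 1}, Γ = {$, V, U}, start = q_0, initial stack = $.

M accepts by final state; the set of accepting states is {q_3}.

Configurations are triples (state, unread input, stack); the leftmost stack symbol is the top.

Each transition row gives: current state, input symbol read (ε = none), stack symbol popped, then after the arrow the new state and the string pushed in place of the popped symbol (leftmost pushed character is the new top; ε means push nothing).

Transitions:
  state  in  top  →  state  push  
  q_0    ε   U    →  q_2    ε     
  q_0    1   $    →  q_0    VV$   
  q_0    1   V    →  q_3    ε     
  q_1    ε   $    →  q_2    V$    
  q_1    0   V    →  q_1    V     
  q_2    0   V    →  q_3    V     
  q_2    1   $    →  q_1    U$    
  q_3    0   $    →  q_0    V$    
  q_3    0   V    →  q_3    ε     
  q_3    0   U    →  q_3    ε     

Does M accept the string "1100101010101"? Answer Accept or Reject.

Accept

(q_0, 1100101010101, $)
  read 1, top $: go to q_0, push VV$ → (q_0, 100101010101, VV$)
  read 1, top V: go to q_3, push ε → (q_3, 00101010101, V$)
  read 0, top V: go to q_3, push ε → (q_3, 0101010101, $)
  read 0, top $: go to q_0, push V$ → (q_0, 101010101, V$)
  read 1, top V: go to q_3, push ε → (q_3, 01010101, $)
  read 0, top $: go to q_0, push V$ → (q_0, 1010101, V$)
  read 1, top V: go to q_3, push ε → (q_3, 010101, $)
  read 0, top $: go to q_0, push V$ → (q_0, 10101, V$)
  read 1, top V: go to q_3, push ε → (q_3, 0101, $)
  read 0, top $: go to q_0, push V$ → (q_0, 101, V$)
  read 1, top V: go to q_3, push ε → (q_3, 01, $)
  read 0, top $: go to q_0, push V$ → (q_0, 1, V$)
  read 1, top V: go to q_3, push ε → (q_3, ε, $)
All input consumed; state q_3 ∈ F.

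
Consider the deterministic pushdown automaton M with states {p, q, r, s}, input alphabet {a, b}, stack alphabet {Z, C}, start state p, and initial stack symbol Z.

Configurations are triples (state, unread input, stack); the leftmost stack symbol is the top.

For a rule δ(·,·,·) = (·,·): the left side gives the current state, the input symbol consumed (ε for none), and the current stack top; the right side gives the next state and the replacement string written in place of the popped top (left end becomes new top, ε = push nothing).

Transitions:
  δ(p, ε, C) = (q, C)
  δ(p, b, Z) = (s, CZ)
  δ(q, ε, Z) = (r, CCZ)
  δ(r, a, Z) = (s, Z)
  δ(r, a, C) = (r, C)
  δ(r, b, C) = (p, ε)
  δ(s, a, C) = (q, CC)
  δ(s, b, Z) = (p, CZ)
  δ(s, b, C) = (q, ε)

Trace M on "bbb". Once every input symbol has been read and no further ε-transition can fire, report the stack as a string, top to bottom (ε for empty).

(p, bbb, Z)
  read b, top Z: go to s, push CZ → (s, bb, CZ)
  read b, top C: go to q, push ε → (q, b, Z)
  ε-move, top Z: go to r, push CCZ → (r, b, CCZ)
  read b, top C: go to p, push ε → (p, ε, CZ)
  ε-move, top C: go to q, push C → (q, ε, CZ)
All input consumed in state q with stack CZ.

CZ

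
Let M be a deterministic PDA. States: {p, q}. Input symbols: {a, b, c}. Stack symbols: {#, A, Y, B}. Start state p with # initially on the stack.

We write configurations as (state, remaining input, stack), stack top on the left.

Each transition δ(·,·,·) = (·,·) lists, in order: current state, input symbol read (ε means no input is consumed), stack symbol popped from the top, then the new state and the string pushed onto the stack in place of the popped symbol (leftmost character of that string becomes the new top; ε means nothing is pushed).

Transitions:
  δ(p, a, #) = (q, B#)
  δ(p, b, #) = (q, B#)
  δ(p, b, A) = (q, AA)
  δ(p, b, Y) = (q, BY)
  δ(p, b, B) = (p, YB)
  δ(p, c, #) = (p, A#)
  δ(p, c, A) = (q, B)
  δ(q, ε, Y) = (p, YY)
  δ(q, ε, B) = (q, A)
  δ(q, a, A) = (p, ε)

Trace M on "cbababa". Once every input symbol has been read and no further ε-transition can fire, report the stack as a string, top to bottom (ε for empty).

A#

(p, cbababa, #)
  read c, top #: go to p, push A# → (p, bababa, A#)
  read b, top A: go to q, push AA → (q, ababa, AA#)
  read a, top A: go to p, push ε → (p, baba, A#)
  read b, top A: go to q, push AA → (q, aba, AA#)
  read a, top A: go to p, push ε → (p, ba, A#)
  read b, top A: go to q, push AA → (q, a, AA#)
  read a, top A: go to p, push ε → (p, ε, A#)
All input consumed in state p with stack A#.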